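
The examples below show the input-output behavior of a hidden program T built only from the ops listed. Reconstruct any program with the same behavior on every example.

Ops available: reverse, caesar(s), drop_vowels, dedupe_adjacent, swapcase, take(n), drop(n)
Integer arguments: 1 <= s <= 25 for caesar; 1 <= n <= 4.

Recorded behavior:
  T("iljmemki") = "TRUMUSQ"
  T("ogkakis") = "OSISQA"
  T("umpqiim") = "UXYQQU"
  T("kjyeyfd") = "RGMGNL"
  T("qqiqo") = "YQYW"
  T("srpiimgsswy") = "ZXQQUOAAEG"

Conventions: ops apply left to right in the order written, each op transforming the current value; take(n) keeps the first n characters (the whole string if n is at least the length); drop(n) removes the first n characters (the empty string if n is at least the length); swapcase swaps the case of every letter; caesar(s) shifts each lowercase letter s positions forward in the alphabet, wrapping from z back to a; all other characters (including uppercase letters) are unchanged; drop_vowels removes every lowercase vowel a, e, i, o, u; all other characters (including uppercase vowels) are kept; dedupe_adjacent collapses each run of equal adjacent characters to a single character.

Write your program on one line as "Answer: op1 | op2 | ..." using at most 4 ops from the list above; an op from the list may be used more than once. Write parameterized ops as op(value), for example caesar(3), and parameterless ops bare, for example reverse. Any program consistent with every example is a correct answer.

caesar(8) | drop(1) | swapcase

Check, running the answer program on each example:
  "iljmemki" -> "qtrumusq" -> "trumusq" -> "TRUMUSQ"
  "ogkakis" -> "wosisqa" -> "osisqa" -> "OSISQA"
  "umpqiim" -> "cuxyqqu" -> "uxyqqu" -> "UXYQQU"
  "kjyeyfd" -> "srgmgnl" -> "rgmgnl" -> "RGMGNL"
  "qqiqo" -> "yyqyw" -> "yqyw" -> "YQYW"
  "srpiimgsswy" -> "azxqquoaaeg" -> "zxqquoaaeg" -> "ZXQQUOAAEG"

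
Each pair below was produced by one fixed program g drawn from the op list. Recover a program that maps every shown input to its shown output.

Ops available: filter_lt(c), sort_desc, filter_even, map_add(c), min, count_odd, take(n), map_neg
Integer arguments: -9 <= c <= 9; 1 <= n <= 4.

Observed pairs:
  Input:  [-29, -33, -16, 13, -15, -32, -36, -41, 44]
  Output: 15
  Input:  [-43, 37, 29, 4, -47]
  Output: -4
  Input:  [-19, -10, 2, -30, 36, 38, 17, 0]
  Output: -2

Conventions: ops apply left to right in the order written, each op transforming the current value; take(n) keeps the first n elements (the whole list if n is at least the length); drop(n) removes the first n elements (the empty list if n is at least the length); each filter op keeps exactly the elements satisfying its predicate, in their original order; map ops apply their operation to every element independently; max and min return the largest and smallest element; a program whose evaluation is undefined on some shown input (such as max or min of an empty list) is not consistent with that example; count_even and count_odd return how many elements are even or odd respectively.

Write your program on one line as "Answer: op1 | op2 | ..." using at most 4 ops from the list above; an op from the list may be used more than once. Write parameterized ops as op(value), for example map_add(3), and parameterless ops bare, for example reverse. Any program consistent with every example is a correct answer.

filter_lt(6) | map_neg | min

Check, running the answer program on each example:
  [-29, -33, -16, 13, -15, -32, -36, -41, 44] -> [-29, -33, -16, -15, -32, -36, -41] -> [29, 33, 16, 15, 32, 36, 41] -> 15
  [-43, 37, 29, 4, -47] -> [-43, 4, -47] -> [43, -4, 47] -> -4
  [-19, -10, 2, -30, 36, 38, 17, 0] -> [-19, -10, 2, -30, 0] -> [19, 10, -2, 30, 0] -> -2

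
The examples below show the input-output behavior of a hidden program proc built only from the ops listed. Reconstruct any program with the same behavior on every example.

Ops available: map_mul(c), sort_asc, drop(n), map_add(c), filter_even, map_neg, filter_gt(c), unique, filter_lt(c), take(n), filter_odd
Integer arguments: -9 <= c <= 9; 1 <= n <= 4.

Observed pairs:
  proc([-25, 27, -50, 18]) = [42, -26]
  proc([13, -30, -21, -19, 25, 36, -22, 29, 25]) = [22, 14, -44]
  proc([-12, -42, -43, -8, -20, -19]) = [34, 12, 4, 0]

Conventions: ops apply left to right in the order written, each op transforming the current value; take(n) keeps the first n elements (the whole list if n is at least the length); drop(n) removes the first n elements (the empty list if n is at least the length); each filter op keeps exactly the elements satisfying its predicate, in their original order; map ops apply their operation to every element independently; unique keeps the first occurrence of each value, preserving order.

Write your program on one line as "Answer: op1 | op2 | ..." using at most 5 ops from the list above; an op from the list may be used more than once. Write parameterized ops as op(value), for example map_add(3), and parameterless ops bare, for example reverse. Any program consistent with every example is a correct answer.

map_add(8) | sort_asc | filter_even | map_neg

Check, running the answer program on each example:
  [-25, 27, -50, 18] -> [-17, 35, -42, 26] -> [-42, -17, 26, 35] -> [-42, 26] -> [42, -26]
  [13, -30, -21, -19, 25, 36, -22, 29, 25] -> [21, -22, -13, -11, 33, 44, -14, 37, 33] -> [-22, -14, -13, -11, 21, 33, 33, 37, 44] -> [-22, -14, 44] -> [22, 14, -44]
  [-12, -42, -43, -8, -20, -19] -> [-4, -34, -35, 0, -12, -11] -> [-35, -34, -12, -11, -4, 0] -> [-34, -12, -4, 0] -> [34, 12, 4, 0]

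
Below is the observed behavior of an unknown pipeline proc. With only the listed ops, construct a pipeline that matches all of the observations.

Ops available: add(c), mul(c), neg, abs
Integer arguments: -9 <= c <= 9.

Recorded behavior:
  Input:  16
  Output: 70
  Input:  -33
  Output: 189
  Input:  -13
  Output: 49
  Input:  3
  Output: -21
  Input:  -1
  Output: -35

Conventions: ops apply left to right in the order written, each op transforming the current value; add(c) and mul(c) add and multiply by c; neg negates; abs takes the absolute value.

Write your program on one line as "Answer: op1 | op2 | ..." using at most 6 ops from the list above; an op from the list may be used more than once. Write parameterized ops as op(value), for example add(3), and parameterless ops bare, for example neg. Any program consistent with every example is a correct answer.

abs | add(-5) | add(-1) | neg | mul(-7)

Check, running the answer program on each example:
  16 -> 16 -> 11 -> 10 -> -10 -> 70
  -33 -> 33 -> 28 -> 27 -> -27 -> 189
  -13 -> 13 -> 8 -> 7 -> -7 -> 49
  3 -> 3 -> -2 -> -3 -> 3 -> -21
  -1 -> 1 -> -4 -> -5 -> 5 -> -35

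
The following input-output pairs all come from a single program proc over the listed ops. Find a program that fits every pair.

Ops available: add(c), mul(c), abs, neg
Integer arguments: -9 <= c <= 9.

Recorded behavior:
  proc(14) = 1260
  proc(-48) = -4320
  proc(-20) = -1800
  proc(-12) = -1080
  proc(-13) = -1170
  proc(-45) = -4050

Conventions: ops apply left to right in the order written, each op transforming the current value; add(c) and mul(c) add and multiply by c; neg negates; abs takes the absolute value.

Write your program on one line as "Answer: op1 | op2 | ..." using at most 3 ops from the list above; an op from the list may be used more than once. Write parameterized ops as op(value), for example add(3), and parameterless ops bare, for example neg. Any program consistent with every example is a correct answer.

mul(5) | mul(-3) | mul(-6)

Check, running the answer program on each example:
  14 -> 70 -> -210 -> 1260
  -48 -> -240 -> 720 -> -4320
  -20 -> -100 -> 300 -> -1800
  -12 -> -60 -> 180 -> -1080
  -13 -> -65 -> 195 -> -1170
  -45 -> -225 -> 675 -> -4050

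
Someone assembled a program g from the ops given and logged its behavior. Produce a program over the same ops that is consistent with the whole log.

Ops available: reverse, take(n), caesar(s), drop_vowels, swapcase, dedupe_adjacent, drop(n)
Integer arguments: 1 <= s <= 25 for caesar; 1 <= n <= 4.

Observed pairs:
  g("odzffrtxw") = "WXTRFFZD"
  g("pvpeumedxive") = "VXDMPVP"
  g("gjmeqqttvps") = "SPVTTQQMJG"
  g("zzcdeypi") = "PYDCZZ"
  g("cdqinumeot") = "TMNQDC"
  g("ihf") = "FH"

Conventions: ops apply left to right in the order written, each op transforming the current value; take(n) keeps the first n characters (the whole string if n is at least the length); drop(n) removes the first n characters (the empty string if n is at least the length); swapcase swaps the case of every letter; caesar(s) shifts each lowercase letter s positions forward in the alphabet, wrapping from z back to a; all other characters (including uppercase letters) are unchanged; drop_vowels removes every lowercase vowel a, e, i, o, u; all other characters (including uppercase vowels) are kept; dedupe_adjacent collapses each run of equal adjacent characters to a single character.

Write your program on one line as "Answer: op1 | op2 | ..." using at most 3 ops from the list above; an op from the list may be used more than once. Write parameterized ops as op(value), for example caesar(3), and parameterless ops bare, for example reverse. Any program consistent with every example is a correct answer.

drop_vowels | reverse | swapcase

Check, running the answer program on each example:
  "odzffrtxw" -> "dzffrtxw" -> "wxtrffzd" -> "WXTRFFZD"
  "pvpeumedxive" -> "pvpmdxv" -> "vxdmpvp" -> "VXDMPVP"
  "gjmeqqttvps" -> "gjmqqttvps" -> "spvttqqmjg" -> "SPVTTQQMJG"
  "zzcdeypi" -> "zzcdyp" -> "pydczz" -> "PYDCZZ"
  "cdqinumeot" -> "cdqnmt" -> "tmnqdc" -> "TMNQDC"
  "ihf" -> "hf" -> "fh" -> "FH"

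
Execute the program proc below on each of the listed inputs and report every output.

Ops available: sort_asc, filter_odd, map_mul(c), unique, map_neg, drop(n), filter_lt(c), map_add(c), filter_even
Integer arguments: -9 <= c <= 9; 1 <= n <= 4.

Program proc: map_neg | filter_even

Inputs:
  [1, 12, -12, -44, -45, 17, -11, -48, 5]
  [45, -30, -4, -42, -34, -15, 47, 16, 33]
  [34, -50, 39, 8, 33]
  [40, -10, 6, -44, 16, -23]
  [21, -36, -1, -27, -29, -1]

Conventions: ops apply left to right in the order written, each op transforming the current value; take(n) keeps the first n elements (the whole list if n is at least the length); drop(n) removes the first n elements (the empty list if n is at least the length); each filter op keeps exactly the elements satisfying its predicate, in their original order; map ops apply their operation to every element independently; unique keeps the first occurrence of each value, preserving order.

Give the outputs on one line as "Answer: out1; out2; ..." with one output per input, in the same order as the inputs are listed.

[-12, 12, 44, 48]; [30, 4, 42, 34, -16]; [-34, 50, -8]; [-40, 10, -6, 44, -16]; [36]

Execution, op by op:
  [1, 12, -12, -44, -45, 17, -11, -48, 5] -> [-1, -12, 12, 44, 45, -17, 11, 48, -5] -> [-12, 12, 44, 48]
  [45, -30, -4, -42, -34, -15, 47, 16, 33] -> [-45, 30, 4, 42, 34, 15, -47, -16, -33] -> [30, 4, 42, 34, -16]
  [34, -50, 39, 8, 33] -> [-34, 50, -39, -8, -33] -> [-34, 50, -8]
  [40, -10, 6, -44, 16, -23] -> [-40, 10, -6, 44, -16, 23] -> [-40, 10, -6, 44, -16]
  [21, -36, -1, -27, -29, -1] -> [-21, 36, 1, 27, 29, 1] -> [36]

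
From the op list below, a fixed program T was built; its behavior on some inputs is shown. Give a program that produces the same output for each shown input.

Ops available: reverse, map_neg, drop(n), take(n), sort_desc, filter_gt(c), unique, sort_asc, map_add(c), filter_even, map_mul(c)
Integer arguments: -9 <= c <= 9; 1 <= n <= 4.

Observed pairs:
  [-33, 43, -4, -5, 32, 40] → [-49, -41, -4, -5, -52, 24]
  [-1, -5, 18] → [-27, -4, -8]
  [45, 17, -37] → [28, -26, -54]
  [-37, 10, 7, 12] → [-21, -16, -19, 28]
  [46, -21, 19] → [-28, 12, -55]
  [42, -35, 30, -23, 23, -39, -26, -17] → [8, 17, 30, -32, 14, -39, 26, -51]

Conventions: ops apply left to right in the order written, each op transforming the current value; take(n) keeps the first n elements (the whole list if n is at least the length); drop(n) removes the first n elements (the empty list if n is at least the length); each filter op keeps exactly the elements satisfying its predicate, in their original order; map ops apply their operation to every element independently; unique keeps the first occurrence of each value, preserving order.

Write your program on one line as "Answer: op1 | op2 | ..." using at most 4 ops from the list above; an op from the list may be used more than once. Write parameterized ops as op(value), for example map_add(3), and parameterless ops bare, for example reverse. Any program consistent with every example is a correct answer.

map_add(1) | map_neg | reverse | map_add(-8)

Check, running the answer program on each example:
  [-33, 43, -4, -5, 32, 40] -> [-32, 44, -3, -4, 33, 41] -> [32, -44, 3, 4, -33, -41] -> [-41, -33, 4, 3, -44, 32] -> [-49, -41, -4, -5, -52, 24]
  [-1, -5, 18] -> [0, -4, 19] -> [0, 4, -19] -> [-19, 4, 0] -> [-27, -4, -8]
  [45, 17, -37] -> [46, 18, -36] -> [-46, -18, 36] -> [36, -18, -46] -> [28, -26, -54]
  [-37, 10, 7, 12] -> [-36, 11, 8, 13] -> [36, -11, -8, -13] -> [-13, -8, -11, 36] -> [-21, -16, -19, 28]
  [46, -21, 19] -> [47, -20, 20] -> [-47, 20, -20] -> [-20, 20, -47] -> [-28, 12, -55]
  [42, -35, 30, -23, 23, -39, -26, -17] -> [43, -34, 31, -22, 24, -38, -25, -16] -> [-43, 34, -31, 22, -24, 38, 25, 16] -> [16, 25, 38, -24, 22, -31, 34, -43] -> [8, 17, 30, -32, 14, -39, 26, -51]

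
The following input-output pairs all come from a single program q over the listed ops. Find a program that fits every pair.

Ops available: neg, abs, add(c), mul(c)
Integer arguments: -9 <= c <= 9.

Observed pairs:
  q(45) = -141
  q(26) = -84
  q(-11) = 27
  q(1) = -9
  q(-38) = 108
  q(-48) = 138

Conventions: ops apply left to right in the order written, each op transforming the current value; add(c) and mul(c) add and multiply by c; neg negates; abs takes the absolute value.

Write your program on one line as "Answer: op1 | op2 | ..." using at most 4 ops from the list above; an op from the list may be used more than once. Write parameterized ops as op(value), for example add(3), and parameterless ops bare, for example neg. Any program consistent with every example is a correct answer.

add(-5) | add(7) | neg | mul(3)

Check, running the answer program on each example:
  45 -> 40 -> 47 -> -47 -> -141
  26 -> 21 -> 28 -> -28 -> -84
  -11 -> -16 -> -9 -> 9 -> 27
  1 -> -4 -> 3 -> -3 -> -9
  -38 -> -43 -> -36 -> 36 -> 108
  -48 -> -53 -> -46 -> 46 -> 138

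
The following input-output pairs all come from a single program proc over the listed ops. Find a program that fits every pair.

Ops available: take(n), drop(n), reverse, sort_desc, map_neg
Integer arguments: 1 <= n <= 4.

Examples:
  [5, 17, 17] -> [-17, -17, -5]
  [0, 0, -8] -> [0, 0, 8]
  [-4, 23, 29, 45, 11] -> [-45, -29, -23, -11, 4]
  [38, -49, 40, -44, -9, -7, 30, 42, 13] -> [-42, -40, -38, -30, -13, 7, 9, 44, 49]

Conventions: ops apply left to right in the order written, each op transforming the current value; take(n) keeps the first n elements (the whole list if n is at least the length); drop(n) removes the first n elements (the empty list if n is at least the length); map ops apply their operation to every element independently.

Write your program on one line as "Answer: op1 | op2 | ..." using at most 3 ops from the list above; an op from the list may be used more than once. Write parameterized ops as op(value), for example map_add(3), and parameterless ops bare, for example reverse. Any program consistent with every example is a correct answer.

map_neg | sort_desc | reverse

Check, running the answer program on each example:
  [5, 17, 17] -> [-5, -17, -17] -> [-5, -17, -17] -> [-17, -17, -5]
  [0, 0, -8] -> [0, 0, 8] -> [8, 0, 0] -> [0, 0, 8]
  [-4, 23, 29, 45, 11] -> [4, -23, -29, -45, -11] -> [4, -11, -23, -29, -45] -> [-45, -29, -23, -11, 4]
  [38, -49, 40, -44, -9, -7, 30, 42, 13] -> [-38, 49, -40, 44, 9, 7, -30, -42, -13] -> [49, 44, 9, 7, -13, -30, -38, -40, -42] -> [-42, -40, -38, -30, -13, 7, 9, 44, 49]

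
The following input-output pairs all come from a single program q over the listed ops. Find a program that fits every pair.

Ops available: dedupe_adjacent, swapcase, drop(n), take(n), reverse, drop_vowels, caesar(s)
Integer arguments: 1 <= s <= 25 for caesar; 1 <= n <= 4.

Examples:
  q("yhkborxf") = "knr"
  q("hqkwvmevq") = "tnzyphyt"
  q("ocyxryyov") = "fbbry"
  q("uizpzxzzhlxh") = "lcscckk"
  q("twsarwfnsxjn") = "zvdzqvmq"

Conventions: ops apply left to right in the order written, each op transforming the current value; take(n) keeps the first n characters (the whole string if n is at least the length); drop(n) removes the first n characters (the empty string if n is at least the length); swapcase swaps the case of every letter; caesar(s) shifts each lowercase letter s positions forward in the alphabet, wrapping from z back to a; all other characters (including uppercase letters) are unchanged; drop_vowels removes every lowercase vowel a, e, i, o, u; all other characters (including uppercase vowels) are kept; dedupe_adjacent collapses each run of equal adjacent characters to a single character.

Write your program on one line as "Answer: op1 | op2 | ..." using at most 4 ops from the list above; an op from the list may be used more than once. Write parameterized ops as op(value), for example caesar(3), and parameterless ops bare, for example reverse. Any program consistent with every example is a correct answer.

drop(1) | dedupe_adjacent | caesar(3) | drop_vowels

Check, running the answer program on each example:
  "yhkborxf" -> "hkborxf" -> "hkborxf" -> "kneruai" -> "knr"
  "hqkwvmevq" -> "qkwvmevq" -> "qkwvmevq" -> "tnzyphyt" -> "tnzyphyt"
  "ocyxryyov" -> "cyxryyov" -> "cyxryov" -> "fbaubry" -> "fbbry"
  "uizpzxzzhlxh" -> "izpzxzzhlxh" -> "izpzxzhlxh" -> "lcscackoak" -> "lcscckk"
  "twsarwfnsxjn" -> "wsarwfnsxjn" -> "wsarwfnsxjn" -> "zvduziqvamq" -> "zvdzqvmq"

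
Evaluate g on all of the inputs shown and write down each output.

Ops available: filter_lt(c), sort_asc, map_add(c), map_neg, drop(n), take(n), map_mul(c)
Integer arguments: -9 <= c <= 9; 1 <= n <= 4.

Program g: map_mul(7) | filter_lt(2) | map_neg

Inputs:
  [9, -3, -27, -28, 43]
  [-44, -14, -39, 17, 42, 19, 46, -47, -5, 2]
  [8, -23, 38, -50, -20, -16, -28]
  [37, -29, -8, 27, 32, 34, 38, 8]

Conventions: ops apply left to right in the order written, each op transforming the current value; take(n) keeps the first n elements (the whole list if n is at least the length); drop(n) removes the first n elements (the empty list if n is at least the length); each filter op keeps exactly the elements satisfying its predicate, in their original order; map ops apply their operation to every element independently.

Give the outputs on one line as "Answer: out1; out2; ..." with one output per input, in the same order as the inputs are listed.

[21, 189, 196]; [308, 98, 273, 329, 35]; [161, 350, 140, 112, 196]; [203, 56]

Execution, op by op:
  [9, -3, -27, -28, 43] -> [63, -21, -189, -196, 301] -> [-21, -189, -196] -> [21, 189, 196]
  [-44, -14, -39, 17, 42, 19, 46, -47, -5, 2] -> [-308, -98, -273, 119, 294, 133, 322, -329, -35, 14] -> [-308, -98, -273, -329, -35] -> [308, 98, 273, 329, 35]
  [8, -23, 38, -50, -20, -16, -28] -> [56, -161, 266, -350, -140, -112, -196] -> [-161, -350, -140, -112, -196] -> [161, 350, 140, 112, 196]
  [37, -29, -8, 27, 32, 34, 38, 8] -> [259, -203, -56, 189, 224, 238, 266, 56] -> [-203, -56] -> [203, 56]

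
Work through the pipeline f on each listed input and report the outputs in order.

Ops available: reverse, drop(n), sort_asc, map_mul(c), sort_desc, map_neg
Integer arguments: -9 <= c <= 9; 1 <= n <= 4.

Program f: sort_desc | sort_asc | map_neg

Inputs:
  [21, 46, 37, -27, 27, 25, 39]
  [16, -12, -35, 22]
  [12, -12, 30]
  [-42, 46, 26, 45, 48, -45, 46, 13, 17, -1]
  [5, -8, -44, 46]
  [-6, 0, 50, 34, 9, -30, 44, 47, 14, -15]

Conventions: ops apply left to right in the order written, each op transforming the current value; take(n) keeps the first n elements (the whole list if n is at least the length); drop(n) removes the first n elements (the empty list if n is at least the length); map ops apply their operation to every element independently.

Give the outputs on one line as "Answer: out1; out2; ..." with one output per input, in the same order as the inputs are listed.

Execution, op by op:
  [21, 46, 37, -27, 27, 25, 39] -> [46, 39, 37, 27, 25, 21, -27] -> [-27, 21, 25, 27, 37, 39, 46] -> [27, -21, -25, -27, -37, -39, -46]
  [16, -12, -35, 22] -> [22, 16, -12, -35] -> [-35, -12, 16, 22] -> [35, 12, -16, -22]
  [12, -12, 30] -> [30, 12, -12] -> [-12, 12, 30] -> [12, -12, -30]
  [-42, 46, 26, 45, 48, -45, 46, 13, 17, -1] -> [48, 46, 46, 45, 26, 17, 13, -1, -42, -45] -> [-45, -42, -1, 13, 17, 26, 45, 46, 46, 48] -> [45, 42, 1, -13, -17, -26, -45, -46, -46, -48]
  [5, -8, -44, 46] -> [46, 5, -8, -44] -> [-44, -8, 5, 46] -> [44, 8, -5, -46]
  [-6, 0, 50, 34, 9, -30, 44, 47, 14, -15] -> [50, 47, 44, 34, 14, 9, 0, -6, -15, -30] -> [-30, -15, -6, 0, 9, 14, 34, 44, 47, 50] -> [30, 15, 6, 0, -9, -14, -34, -44, -47, -50]

[27, -21, -25, -27, -37, -39, -46]; [35, 12, -16, -22]; [12, -12, -30]; [45, 42, 1, -13, -17, -26, -45, -46, -46, -48]; [44, 8, -5, -46]; [30, 15, 6, 0, -9, -14, -34, -44, -47, -50]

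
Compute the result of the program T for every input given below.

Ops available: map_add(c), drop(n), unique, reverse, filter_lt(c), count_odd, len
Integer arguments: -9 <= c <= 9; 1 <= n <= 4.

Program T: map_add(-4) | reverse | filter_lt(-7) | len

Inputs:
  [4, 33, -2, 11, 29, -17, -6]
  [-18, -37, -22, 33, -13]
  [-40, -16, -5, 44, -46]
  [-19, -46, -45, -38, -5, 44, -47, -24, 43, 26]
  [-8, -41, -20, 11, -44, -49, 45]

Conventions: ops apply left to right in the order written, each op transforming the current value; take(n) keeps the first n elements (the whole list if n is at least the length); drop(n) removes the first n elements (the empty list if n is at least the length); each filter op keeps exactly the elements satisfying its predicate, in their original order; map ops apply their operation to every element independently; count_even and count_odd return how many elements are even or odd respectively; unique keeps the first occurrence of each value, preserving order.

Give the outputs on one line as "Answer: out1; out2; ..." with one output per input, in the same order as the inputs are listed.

2; 4; 4; 7; 5

Execution, op by op:
  [4, 33, -2, 11, 29, -17, -6] -> [0, 29, -6, 7, 25, -21, -10] -> [-10, -21, 25, 7, -6, 29, 0] -> [-10, -21] -> 2
  [-18, -37, -22, 33, -13] -> [-22, -41, -26, 29, -17] -> [-17, 29, -26, -41, -22] -> [-17, -26, -41, -22] -> 4
  [-40, -16, -5, 44, -46] -> [-44, -20, -9, 40, -50] -> [-50, 40, -9, -20, -44] -> [-50, -9, -20, -44] -> 4
  [-19, -46, -45, -38, -5, 44, -47, -24, 43, 26] -> [-23, -50, -49, -42, -9, 40, -51, -28, 39, 22] -> [22, 39, -28, -51, 40, -9, -42, -49, -50, -23] -> [-28, -51, -9, -42, -49, -50, -23] -> 7
  [-8, -41, -20, 11, -44, -49, 45] -> [-12, -45, -24, 7, -48, -53, 41] -> [41, -53, -48, 7, -24, -45, -12] -> [-53, -48, -24, -45, -12] -> 5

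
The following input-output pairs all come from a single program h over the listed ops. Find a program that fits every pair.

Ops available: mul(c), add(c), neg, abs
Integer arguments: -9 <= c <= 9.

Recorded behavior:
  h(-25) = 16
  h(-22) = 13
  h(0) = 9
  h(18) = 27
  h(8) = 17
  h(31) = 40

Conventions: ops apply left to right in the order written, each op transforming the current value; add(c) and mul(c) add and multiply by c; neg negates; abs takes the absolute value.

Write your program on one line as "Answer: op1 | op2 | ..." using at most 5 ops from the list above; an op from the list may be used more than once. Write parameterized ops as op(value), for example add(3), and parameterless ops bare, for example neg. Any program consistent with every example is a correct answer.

add(7) | mul(-1) | add(-2) | abs

Check, running the answer program on each example:
  -25 -> -18 -> 18 -> 16 -> 16
  -22 -> -15 -> 15 -> 13 -> 13
  0 -> 7 -> -7 -> -9 -> 9
  18 -> 25 -> -25 -> -27 -> 27
  8 -> 15 -> -15 -> -17 -> 17
  31 -> 38 -> -38 -> -40 -> 40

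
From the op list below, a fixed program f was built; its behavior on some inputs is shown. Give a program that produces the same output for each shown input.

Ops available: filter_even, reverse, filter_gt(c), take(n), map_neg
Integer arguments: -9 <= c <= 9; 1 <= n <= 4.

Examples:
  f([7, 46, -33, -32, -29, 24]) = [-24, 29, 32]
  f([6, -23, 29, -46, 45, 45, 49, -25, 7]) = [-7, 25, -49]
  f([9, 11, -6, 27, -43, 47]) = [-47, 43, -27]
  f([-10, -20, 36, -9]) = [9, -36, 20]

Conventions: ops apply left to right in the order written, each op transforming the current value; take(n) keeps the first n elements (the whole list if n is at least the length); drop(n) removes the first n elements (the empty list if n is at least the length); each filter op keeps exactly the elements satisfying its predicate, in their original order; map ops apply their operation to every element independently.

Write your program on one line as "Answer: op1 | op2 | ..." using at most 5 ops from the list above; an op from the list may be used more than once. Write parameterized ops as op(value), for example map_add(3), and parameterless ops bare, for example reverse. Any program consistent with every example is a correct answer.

map_neg | reverse | take(4) | take(3)

Check, running the answer program on each example:
  [7, 46, -33, -32, -29, 24] -> [-7, -46, 33, 32, 29, -24] -> [-24, 29, 32, 33, -46, -7] -> [-24, 29, 32, 33] -> [-24, 29, 32]
  [6, -23, 29, -46, 45, 45, 49, -25, 7] -> [-6, 23, -29, 46, -45, -45, -49, 25, -7] -> [-7, 25, -49, -45, -45, 46, -29, 23, -6] -> [-7, 25, -49, -45] -> [-7, 25, -49]
  [9, 11, -6, 27, -43, 47] -> [-9, -11, 6, -27, 43, -47] -> [-47, 43, -27, 6, -11, -9] -> [-47, 43, -27, 6] -> [-47, 43, -27]
  [-10, -20, 36, -9] -> [10, 20, -36, 9] -> [9, -36, 20, 10] -> [9, -36, 20, 10] -> [9, -36, 20]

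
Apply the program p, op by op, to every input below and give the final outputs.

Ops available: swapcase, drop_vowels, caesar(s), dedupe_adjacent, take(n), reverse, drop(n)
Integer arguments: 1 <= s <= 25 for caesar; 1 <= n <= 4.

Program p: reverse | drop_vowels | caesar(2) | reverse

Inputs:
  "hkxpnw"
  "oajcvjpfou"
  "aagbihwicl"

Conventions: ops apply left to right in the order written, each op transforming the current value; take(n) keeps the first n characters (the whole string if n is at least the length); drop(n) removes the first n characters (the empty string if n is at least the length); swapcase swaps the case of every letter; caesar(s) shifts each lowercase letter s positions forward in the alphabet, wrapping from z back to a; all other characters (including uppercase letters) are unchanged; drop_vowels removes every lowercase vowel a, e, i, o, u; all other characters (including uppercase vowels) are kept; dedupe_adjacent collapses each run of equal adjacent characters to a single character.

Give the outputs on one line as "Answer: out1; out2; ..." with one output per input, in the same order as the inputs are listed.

Execution, op by op:
  "hkxpnw" -> "wnpxkh" -> "wnpxkh" -> "yprzmj" -> "jmzrpy"
  "oajcvjpfou" -> "uofpjvcjao" -> "fpjvcj" -> "hrlxel" -> "lexlrh"
  "aagbihwicl" -> "lciwhibgaa" -> "lcwhbg" -> "neyjdi" -> "idjyen"

"jmzrpy"; "lexlrh"; "idjyen"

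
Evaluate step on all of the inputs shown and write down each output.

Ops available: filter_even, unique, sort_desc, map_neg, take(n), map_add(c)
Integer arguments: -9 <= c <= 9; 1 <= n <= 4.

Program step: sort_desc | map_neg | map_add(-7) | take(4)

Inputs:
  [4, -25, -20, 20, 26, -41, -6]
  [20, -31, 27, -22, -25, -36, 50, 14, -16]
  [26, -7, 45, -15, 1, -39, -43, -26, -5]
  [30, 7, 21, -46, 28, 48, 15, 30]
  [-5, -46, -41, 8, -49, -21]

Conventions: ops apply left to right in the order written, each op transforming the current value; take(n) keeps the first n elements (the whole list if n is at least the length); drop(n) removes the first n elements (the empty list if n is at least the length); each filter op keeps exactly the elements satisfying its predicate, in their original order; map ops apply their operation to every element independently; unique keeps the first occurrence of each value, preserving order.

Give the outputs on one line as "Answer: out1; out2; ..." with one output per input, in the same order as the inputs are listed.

Execution, op by op:
  [4, -25, -20, 20, 26, -41, -6] -> [26, 20, 4, -6, -20, -25, -41] -> [-26, -20, -4, 6, 20, 25, 41] -> [-33, -27, -11, -1, 13, 18, 34] -> [-33, -27, -11, -1]
  [20, -31, 27, -22, -25, -36, 50, 14, -16] -> [50, 27, 20, 14, -16, -22, -25, -31, -36] -> [-50, -27, -20, -14, 16, 22, 25, 31, 36] -> [-57, -34, -27, -21, 9, 15, 18, 24, 29] -> [-57, -34, -27, -21]
  [26, -7, 45, -15, 1, -39, -43, -26, -5] -> [45, 26, 1, -5, -7, -15, -26, -39, -43] -> [-45, -26, -1, 5, 7, 15, 26, 39, 43] -> [-52, -33, -8, -2, 0, 8, 19, 32, 36] -> [-52, -33, -8, -2]
  [30, 7, 21, -46, 28, 48, 15, 30] -> [48, 30, 30, 28, 21, 15, 7, -46] -> [-48, -30, -30, -28, -21, -15, -7, 46] -> [-55, -37, -37, -35, -28, -22, -14, 39] -> [-55, -37, -37, -35]
  [-5, -46, -41, 8, -49, -21] -> [8, -5, -21, -41, -46, -49] -> [-8, 5, 21, 41, 46, 49] -> [-15, -2, 14, 34, 39, 42] -> [-15, -2, 14, 34]

[-33, -27, -11, -1]; [-57, -34, -27, -21]; [-52, -33, -8, -2]; [-55, -37, -37, -35]; [-15, -2, 14, 34]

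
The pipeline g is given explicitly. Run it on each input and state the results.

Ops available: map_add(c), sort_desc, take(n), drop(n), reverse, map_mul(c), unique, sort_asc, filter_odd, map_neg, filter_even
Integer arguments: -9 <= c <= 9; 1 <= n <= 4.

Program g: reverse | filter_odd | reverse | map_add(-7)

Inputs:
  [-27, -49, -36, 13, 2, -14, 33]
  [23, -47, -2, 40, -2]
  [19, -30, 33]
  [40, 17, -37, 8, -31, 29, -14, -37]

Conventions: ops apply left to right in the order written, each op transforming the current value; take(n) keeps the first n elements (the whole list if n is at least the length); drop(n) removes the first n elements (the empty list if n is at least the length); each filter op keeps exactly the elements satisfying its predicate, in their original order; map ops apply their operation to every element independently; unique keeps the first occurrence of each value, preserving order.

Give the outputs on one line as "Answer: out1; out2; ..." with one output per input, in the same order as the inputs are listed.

Execution, op by op:
  [-27, -49, -36, 13, 2, -14, 33] -> [33, -14, 2, 13, -36, -49, -27] -> [33, 13, -49, -27] -> [-27, -49, 13, 33] -> [-34, -56, 6, 26]
  [23, -47, -2, 40, -2] -> [-2, 40, -2, -47, 23] -> [-47, 23] -> [23, -47] -> [16, -54]
  [19, -30, 33] -> [33, -30, 19] -> [33, 19] -> [19, 33] -> [12, 26]
  [40, 17, -37, 8, -31, 29, -14, -37] -> [-37, -14, 29, -31, 8, -37, 17, 40] -> [-37, 29, -31, -37, 17] -> [17, -37, -31, 29, -37] -> [10, -44, -38, 22, -44]

[-34, -56, 6, 26]; [16, -54]; [12, 26]; [10, -44, -38, 22, -44]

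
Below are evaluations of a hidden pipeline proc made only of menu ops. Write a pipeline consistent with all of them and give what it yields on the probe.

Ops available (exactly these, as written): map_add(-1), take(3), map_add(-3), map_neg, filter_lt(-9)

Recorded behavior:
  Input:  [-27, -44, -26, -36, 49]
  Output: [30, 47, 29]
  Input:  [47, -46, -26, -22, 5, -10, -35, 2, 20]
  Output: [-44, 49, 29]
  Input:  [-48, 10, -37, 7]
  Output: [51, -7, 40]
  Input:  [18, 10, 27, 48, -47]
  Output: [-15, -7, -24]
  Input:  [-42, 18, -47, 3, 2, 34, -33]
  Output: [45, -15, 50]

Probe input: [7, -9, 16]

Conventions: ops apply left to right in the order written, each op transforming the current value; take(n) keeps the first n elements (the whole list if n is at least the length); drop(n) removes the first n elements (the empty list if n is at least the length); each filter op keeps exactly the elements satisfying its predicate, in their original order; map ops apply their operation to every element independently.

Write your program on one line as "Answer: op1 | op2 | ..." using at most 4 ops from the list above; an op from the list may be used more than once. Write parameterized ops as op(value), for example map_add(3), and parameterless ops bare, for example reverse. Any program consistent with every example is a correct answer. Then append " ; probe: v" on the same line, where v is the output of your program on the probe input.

map_add(-3) | take(3) | map_neg ; probe: [-4, 12, -13]

Check, running the answer program on each example:
  [-27, -44, -26, -36, 49] -> [-30, -47, -29, -39, 46] -> [-30, -47, -29] -> [30, 47, 29]
  [47, -46, -26, -22, 5, -10, -35, 2, 20] -> [44, -49, -29, -25, 2, -13, -38, -1, 17] -> [44, -49, -29] -> [-44, 49, 29]
  [-48, 10, -37, 7] -> [-51, 7, -40, 4] -> [-51, 7, -40] -> [51, -7, 40]
  [18, 10, 27, 48, -47] -> [15, 7, 24, 45, -50] -> [15, 7, 24] -> [-15, -7, -24]
  [-42, 18, -47, 3, 2, 34, -33] -> [-45, 15, -50, 0, -1, 31, -36] -> [-45, 15, -50] -> [45, -15, 50]
  probe: [7, -9, 16] -> [4, -12, 13] -> [4, -12, 13] -> [-4, 12, -13]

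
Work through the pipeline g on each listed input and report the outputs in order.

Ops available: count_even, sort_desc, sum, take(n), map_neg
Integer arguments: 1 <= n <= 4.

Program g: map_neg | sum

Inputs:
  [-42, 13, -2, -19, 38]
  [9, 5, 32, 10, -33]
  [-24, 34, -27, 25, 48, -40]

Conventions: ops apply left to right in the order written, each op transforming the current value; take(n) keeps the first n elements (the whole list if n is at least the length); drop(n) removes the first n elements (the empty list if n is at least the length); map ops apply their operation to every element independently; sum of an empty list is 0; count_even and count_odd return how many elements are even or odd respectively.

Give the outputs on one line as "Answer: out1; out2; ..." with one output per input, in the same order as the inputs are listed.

12; -23; -16

Execution, op by op:
  [-42, 13, -2, -19, 38] -> [42, -13, 2, 19, -38] -> 12
  [9, 5, 32, 10, -33] -> [-9, -5, -32, -10, 33] -> -23
  [-24, 34, -27, 25, 48, -40] -> [24, -34, 27, -25, -48, 40] -> -16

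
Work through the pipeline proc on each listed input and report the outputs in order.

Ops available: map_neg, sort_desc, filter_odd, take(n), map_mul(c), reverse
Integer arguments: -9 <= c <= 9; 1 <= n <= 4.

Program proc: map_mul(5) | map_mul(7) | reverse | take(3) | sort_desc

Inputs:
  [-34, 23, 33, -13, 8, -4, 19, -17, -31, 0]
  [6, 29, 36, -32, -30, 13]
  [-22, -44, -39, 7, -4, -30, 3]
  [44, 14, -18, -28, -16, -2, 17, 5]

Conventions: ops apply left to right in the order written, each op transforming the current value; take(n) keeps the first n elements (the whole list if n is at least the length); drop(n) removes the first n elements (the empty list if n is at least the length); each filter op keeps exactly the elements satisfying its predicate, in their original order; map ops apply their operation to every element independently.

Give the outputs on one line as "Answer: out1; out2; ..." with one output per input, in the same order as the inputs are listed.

Execution, op by op:
  [-34, 23, 33, -13, 8, -4, 19, -17, -31, 0] -> [-170, 115, 165, -65, 40, -20, 95, -85, -155, 0] -> [-1190, 805, 1155, -455, 280, -140, 665, -595, -1085, 0] -> [0, -1085, -595, 665, -140, 280, -455, 1155, 805, -1190] -> [0, -1085, -595] -> [0, -595, -1085]
  [6, 29, 36, -32, -30, 13] -> [30, 145, 180, -160, -150, 65] -> [210, 1015, 1260, -1120, -1050, 455] -> [455, -1050, -1120, 1260, 1015, 210] -> [455, -1050, -1120] -> [455, -1050, -1120]
  [-22, -44, -39, 7, -4, -30, 3] -> [-110, -220, -195, 35, -20, -150, 15] -> [-770, -1540, -1365, 245, -140, -1050, 105] -> [105, -1050, -140, 245, -1365, -1540, -770] -> [105, -1050, -140] -> [105, -140, -1050]
  [44, 14, -18, -28, -16, -2, 17, 5] -> [220, 70, -90, -140, -80, -10, 85, 25] -> [1540, 490, -630, -980, -560, -70, 595, 175] -> [175, 595, -70, -560, -980, -630, 490, 1540] -> [175, 595, -70] -> [595, 175, -70]

[0, -595, -1085]; [455, -1050, -1120]; [105, -140, -1050]; [595, 175, -70]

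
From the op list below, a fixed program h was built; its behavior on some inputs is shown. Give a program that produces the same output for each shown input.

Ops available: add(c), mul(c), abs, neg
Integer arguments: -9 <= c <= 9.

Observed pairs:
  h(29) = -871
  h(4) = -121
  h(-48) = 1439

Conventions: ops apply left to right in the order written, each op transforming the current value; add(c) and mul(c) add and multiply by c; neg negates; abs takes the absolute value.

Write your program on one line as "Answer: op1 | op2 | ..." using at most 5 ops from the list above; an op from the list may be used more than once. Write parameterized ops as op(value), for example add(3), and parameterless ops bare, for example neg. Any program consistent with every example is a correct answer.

mul(6) | neg | mul(5) | add(-1)

Check, running the answer program on each example:
  29 -> 174 -> -174 -> -870 -> -871
  4 -> 24 -> -24 -> -120 -> -121
  -48 -> -288 -> 288 -> 1440 -> 1439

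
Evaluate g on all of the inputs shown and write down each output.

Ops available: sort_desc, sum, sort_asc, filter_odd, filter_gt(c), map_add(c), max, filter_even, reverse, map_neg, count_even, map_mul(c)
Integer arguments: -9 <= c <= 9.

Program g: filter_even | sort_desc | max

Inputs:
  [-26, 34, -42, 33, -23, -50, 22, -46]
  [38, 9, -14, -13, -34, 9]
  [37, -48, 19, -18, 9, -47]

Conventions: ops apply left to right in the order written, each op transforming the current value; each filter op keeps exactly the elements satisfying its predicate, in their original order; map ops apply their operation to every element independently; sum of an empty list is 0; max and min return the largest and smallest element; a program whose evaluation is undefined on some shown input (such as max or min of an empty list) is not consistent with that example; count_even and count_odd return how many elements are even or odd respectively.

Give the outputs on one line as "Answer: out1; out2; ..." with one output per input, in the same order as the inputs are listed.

Execution, op by op:
  [-26, 34, -42, 33, -23, -50, 22, -46] -> [-26, 34, -42, -50, 22, -46] -> [34, 22, -26, -42, -46, -50] -> 34
  [38, 9, -14, -13, -34, 9] -> [38, -14, -34] -> [38, -14, -34] -> 38
  [37, -48, 19, -18, 9, -47] -> [-48, -18] -> [-18, -48] -> -18

34; 38; -18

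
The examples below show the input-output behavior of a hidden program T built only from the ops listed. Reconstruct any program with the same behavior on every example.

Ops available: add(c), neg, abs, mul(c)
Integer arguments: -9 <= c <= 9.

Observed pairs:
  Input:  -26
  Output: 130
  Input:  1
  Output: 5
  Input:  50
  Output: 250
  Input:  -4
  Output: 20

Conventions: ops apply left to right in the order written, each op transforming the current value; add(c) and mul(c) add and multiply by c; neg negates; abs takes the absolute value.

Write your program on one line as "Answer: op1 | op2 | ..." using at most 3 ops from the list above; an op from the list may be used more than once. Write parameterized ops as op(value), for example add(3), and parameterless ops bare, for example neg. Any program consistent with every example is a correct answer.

neg | abs | mul(5)

Check, running the answer program on each example:
  -26 -> 26 -> 26 -> 130
  1 -> -1 -> 1 -> 5
  50 -> -50 -> 50 -> 250
  -4 -> 4 -> 4 -> 20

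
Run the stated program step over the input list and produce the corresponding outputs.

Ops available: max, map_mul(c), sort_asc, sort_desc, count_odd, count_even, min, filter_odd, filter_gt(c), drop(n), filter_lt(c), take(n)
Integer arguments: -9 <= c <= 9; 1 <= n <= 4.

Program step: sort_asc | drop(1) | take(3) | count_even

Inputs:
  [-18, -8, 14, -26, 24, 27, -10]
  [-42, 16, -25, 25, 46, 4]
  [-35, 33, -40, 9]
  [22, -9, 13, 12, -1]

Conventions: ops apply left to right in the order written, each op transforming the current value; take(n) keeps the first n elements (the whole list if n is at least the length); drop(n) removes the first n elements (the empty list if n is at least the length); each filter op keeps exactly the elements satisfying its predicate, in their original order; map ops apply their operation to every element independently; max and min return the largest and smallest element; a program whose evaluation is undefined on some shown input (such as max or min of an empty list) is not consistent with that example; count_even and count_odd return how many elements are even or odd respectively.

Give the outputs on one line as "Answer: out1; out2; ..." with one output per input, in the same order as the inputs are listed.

3; 2; 0; 1

Execution, op by op:
  [-18, -8, 14, -26, 24, 27, -10] -> [-26, -18, -10, -8, 14, 24, 27] -> [-18, -10, -8, 14, 24, 27] -> [-18, -10, -8] -> 3
  [-42, 16, -25, 25, 46, 4] -> [-42, -25, 4, 16, 25, 46] -> [-25, 4, 16, 25, 46] -> [-25, 4, 16] -> 2
  [-35, 33, -40, 9] -> [-40, -35, 9, 33] -> [-35, 9, 33] -> [-35, 9, 33] -> 0
  [22, -9, 13, 12, -1] -> [-9, -1, 12, 13, 22] -> [-1, 12, 13, 22] -> [-1, 12, 13] -> 1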